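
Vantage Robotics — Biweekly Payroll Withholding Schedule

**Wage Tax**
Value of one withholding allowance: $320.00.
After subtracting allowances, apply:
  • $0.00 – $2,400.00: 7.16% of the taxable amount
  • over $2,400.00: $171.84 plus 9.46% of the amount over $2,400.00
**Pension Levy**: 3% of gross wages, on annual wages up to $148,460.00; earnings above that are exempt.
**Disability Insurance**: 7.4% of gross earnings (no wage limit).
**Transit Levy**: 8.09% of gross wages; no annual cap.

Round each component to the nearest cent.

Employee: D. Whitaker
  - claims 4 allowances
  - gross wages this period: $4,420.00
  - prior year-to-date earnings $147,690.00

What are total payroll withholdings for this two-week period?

$949.60

Wage Tax: taxable = $4,420.00 − 4×$320.00 = $3,140.00
  $171.84 + 9.46% × ($3,140.00 − $2,400.00) = $171.84 + 9.46% × $740.00 = $241.84
Pension Levy: cap $148,460.00 − YTD $147,690.00 = $770.00 subject; 3% × $770.00 = $23.10
Disability Insurance: 7.4% × $4,420.00 = $327.08
Transit Levy: 8.09% × $4,420.00 = $357.58
Total: $241.84 + $23.10 + $327.08 + $357.58 = $949.60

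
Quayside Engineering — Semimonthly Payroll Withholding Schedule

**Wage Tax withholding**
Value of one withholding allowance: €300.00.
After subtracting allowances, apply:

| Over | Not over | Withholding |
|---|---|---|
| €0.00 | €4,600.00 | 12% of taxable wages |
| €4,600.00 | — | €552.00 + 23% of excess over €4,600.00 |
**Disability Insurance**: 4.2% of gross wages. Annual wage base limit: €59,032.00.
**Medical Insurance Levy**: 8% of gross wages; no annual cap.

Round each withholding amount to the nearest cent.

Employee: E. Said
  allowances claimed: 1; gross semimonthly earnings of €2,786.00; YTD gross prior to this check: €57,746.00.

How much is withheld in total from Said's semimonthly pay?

Wage Tax: taxable = €2,786.00 − 1×€300.00 = €2,486.00
  12% × €2,486.00 = €298.32
Disability Insurance: cap €59,032.00 − YTD €57,746.00 = €1,286.00 subject; 4.2% × €1,286.00 = €54.01
Medical Insurance Levy: 8% × €2,786.00 = €222.88
Total: €298.32 + €54.01 + €222.88 = €575.21

€575.21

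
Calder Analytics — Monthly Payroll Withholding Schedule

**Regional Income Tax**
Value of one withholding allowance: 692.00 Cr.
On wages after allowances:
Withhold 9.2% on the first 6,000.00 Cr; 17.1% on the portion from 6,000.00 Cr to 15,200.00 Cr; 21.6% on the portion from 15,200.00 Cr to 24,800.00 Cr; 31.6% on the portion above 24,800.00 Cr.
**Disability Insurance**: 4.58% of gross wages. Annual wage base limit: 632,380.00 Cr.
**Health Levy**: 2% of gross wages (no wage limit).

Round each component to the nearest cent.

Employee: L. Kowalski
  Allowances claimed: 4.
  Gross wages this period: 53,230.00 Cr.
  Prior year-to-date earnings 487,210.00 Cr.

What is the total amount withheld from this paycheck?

15,810.52 Cr

Regional Income Tax: taxable = 53,230.00 Cr − 4×692.00 Cr = 50,462.00 Cr
  4,198.80 Cr + 31.6% × (50,462.00 Cr − 24,800.00 Cr) = 4,198.80 Cr + 31.6% × 25,662.00 Cr = 12,307.99 Cr
Disability Insurance: 4.58% × 53,230.00 Cr = 2,437.93 Cr
Health Levy: 2% × 53,230.00 Cr = 1,064.60 Cr
Total: 12,307.99 Cr + 2,437.93 Cr + 1,064.60 Cr = 15,810.52 Cr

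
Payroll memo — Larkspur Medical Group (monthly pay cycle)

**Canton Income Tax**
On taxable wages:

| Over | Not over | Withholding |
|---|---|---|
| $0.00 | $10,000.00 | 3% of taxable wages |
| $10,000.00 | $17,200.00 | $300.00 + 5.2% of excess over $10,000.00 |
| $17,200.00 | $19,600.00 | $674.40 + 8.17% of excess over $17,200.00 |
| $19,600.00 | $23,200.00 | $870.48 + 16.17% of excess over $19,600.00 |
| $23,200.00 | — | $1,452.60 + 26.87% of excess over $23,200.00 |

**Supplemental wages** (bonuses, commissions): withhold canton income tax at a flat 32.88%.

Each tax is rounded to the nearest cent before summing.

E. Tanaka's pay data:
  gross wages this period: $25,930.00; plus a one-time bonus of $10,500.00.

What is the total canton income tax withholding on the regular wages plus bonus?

Canton Income Tax: taxable = $25,930.00
  $1,452.60 + 26.87% × ($25,930.00 − $23,200.00) = $1,452.60 + 26.87% × $2,730.00 = $2,186.15
Supplemental (32.88% flat on bonus): 32.88% × $10,500.00 = $3,452.40
Total canton income tax: $2,186.15 + $3,452.40 = $5,638.55

$5,638.55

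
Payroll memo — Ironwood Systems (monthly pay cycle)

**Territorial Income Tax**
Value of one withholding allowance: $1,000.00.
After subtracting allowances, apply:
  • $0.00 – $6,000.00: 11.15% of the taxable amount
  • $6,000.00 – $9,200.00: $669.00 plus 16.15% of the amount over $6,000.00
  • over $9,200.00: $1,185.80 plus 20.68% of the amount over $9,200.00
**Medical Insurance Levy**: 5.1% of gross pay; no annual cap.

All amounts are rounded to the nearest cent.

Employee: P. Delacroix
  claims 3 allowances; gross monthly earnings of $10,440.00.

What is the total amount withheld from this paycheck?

Territorial Income Tax: taxable = $10,440.00 − 3×$1,000.00 = $7,440.00
  $669.00 + 16.15% × ($7,440.00 − $6,000.00) = $669.00 + 16.15% × $1,440.00 = $901.56
Medical Insurance Levy: 5.1% × $10,440.00 = $532.44
Total: $901.56 + $532.44 = $1,434.00

$1,434.00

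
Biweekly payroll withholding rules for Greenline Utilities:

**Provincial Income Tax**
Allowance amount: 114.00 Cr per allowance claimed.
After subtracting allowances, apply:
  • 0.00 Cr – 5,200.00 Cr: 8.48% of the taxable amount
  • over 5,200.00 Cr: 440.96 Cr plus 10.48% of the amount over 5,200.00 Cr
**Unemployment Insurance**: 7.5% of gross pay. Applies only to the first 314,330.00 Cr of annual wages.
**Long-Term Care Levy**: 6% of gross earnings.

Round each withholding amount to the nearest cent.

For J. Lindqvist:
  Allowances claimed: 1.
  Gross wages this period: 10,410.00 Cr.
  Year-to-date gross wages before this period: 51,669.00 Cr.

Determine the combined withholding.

2,380.37 Cr

Provincial Income Tax: taxable = 10,410.00 Cr − 1×114.00 Cr = 10,296.00 Cr
  440.96 Cr + 10.48% × (10,296.00 Cr − 5,200.00 Cr) = 440.96 Cr + 10.48% × 5,096.00 Cr = 975.02 Cr
Unemployment Insurance: 7.5% × 10,410.00 Cr = 780.75 Cr
Long-Term Care Levy: 6% × 10,410.00 Cr = 624.60 Cr
Total: 975.02 Cr + 780.75 Cr + 624.60 Cr = 2,380.37 Cr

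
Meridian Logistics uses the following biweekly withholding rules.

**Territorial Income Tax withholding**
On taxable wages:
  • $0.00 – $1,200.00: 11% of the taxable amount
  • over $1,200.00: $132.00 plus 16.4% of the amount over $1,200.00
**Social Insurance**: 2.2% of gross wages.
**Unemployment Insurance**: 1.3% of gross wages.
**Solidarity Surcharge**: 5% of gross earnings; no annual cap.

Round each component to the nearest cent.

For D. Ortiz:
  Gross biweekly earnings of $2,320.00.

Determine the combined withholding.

$512.88

Territorial Income Tax: taxable = $2,320.00
  $132.00 + 16.4% × ($2,320.00 − $1,200.00) = $132.00 + 16.4% × $1,120.00 = $315.68
Social Insurance: 2.2% × $2,320.00 = $51.04
Unemployment Insurance: 1.3% × $2,320.00 = $30.16
Solidarity Surcharge: 5% × $2,320.00 = $116.00
Total: $315.68 + $51.04 + $30.16 + $116.00 = $512.88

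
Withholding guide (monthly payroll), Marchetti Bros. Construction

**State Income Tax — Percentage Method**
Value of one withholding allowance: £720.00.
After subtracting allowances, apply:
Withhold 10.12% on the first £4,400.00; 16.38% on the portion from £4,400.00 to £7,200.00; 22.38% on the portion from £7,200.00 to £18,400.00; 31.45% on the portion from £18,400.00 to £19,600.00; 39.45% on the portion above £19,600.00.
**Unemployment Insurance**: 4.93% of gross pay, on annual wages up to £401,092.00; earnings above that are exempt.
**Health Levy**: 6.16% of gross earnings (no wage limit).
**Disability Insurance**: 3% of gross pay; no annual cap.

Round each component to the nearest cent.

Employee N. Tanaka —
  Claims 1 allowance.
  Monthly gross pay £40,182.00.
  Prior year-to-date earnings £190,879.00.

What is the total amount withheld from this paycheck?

£17,285.08

State Income Tax: taxable = £40,182.00 − 1×£720.00 = £39,462.00
  £3,787.88 + 39.45% × (£39,462.00 − £19,600.00) = £3,787.88 + 39.45% × £19,862.00 = £11,623.44
Unemployment Insurance: 4.93% × £40,182.00 = £1,980.97
Health Levy: 6.16% × £40,182.00 = £2,475.21
Disability Insurance: 3% × £40,182.00 = £1,205.46
Total: £11,623.44 + £1,980.97 + £2,475.21 + £1,205.46 = £17,285.08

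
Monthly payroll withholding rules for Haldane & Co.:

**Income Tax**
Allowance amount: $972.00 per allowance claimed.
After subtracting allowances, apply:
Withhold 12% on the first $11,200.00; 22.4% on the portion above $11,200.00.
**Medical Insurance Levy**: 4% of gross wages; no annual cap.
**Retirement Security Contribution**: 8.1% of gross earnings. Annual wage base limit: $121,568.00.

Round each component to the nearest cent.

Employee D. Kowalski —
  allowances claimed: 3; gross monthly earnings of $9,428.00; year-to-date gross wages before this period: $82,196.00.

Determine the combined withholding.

Income Tax: taxable = $9,428.00 − 3×$972.00 = $6,512.00
  12% × $6,512.00 = $781.44
Medical Insurance Levy: 4% × $9,428.00 = $377.12
Retirement Security Contribution: 8.1% × $9,428.00 = $763.67
Total: $781.44 + $377.12 + $763.67 = $1,922.23

$1,922.23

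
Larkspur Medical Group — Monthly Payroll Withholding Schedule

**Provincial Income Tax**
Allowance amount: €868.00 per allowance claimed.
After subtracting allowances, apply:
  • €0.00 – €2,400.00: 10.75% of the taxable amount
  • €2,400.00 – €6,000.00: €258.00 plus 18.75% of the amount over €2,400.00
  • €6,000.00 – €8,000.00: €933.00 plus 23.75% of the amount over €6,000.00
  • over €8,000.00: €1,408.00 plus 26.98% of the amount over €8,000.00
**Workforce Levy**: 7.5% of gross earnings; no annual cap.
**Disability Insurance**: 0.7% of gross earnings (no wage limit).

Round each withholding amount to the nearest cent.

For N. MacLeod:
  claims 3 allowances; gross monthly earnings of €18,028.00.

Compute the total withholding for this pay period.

€4,889.30

Provincial Income Tax: taxable = €18,028.00 − 3×€868.00 = €15,424.00
  €1,408.00 + 26.98% × (€15,424.00 − €8,000.00) = €1,408.00 + 26.98% × €7,424.00 = €3,411.00
Workforce Levy: 7.5% × €18,028.00 = €1,352.10
Disability Insurance: 0.7% × €18,028.00 = €126.20
Total: €3,411.00 + €1,352.10 + €126.20 = €4,889.30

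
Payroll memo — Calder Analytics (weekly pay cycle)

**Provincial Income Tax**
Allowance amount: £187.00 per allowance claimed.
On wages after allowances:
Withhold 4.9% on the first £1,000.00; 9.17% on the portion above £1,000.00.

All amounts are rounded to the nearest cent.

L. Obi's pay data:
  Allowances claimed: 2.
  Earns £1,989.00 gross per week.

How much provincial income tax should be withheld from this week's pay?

£105.40

Provincial Income Tax: taxable = £1,989.00 − 2×£187.00 = £1,615.00
  £49.00 + 9.17% × (£1,615.00 − £1,000.00) = £49.00 + 9.17% × £615.00 = £105.40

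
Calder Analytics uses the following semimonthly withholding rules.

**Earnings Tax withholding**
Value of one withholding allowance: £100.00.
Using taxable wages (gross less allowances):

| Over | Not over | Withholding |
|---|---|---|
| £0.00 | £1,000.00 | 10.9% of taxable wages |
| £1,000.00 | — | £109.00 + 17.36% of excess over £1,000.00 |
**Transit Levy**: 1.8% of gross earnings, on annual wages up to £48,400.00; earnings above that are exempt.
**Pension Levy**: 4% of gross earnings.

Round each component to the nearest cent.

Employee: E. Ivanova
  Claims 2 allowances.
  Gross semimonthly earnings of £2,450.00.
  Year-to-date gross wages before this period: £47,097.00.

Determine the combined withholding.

Earnings Tax: taxable = £2,450.00 − 2×£100.00 = £2,250.00
  £109.00 + 17.36% × (£2,250.00 − £1,000.00) = £109.00 + 17.36% × £1,250.00 = £326.00
Transit Levy: cap £48,400.00 − YTD £47,097.00 = £1,303.00 subject; 1.8% × £1,303.00 = £23.45
Pension Levy: 4% × £2,450.00 = £98.00
Total: £326.00 + £23.45 + £98.00 = £447.45

£447.45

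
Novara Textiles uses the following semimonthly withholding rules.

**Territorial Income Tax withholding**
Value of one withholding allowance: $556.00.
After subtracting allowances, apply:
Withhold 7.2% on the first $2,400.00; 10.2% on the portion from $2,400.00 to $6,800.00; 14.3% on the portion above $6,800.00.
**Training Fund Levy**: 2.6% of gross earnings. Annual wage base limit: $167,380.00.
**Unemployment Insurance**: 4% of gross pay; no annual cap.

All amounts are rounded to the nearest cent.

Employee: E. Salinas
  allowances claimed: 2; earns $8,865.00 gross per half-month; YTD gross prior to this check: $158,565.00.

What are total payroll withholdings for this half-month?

Territorial Income Tax: taxable = $8,865.00 − 2×$556.00 = $7,753.00
  $621.60 + 14.3% × ($7,753.00 − $6,800.00) = $621.60 + 14.3% × $953.00 = $757.88
Training Fund Levy: cap $167,380.00 − YTD $158,565.00 = $8,815.00 subject; 2.6% × $8,815.00 = $229.19
Unemployment Insurance: 4% × $8,865.00 = $354.60
Total: $757.88 + $229.19 + $354.60 = $1,341.67

$1,341.67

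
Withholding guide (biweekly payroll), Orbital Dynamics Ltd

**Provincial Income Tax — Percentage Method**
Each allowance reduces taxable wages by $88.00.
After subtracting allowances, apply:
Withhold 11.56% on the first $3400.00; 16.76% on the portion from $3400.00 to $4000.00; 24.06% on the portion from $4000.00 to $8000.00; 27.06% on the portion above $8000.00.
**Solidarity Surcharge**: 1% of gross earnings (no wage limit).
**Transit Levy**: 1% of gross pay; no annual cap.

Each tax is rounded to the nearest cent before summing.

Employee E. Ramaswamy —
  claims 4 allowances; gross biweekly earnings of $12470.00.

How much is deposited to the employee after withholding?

Provincial Income Tax: taxable = $12470.00 − 4×$88.00 = $12118.00
  $1456.00 + 27.06% × ($12118.00 − $8000.00) = $1456.00 + 27.06% × $4118.00 = $2570.33
Solidarity Surcharge: 1% × $12470.00 = $124.70
Transit Levy: 1% × $12470.00 = $124.70
Total withheld: $2570.33 + $124.70 + $124.70 = $2819.73
Net pay: $12470.00 − $2819.73 = $9650.27

$9650.27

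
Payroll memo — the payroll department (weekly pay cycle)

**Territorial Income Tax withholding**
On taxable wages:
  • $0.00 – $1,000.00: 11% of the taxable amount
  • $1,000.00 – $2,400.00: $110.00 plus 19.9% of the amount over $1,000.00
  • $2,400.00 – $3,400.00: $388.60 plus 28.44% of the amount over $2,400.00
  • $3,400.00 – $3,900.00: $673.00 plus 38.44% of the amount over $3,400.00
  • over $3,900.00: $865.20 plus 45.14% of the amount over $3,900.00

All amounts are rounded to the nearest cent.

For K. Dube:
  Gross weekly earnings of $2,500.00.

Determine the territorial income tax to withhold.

Territorial Income Tax: taxable = $2,500.00
  $388.60 + 28.44% × ($2,500.00 − $2,400.00) = $388.60 + 28.44% × $100.00 = $417.04

$417.04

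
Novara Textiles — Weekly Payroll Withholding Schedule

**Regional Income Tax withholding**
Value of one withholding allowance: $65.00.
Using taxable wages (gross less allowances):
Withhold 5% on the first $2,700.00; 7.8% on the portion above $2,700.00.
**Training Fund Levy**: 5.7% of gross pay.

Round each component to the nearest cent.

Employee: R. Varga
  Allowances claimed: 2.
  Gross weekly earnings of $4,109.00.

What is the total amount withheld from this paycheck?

$468.97

Regional Income Tax: taxable = $4,109.00 − 2×$65.00 = $3,979.00
  $135.00 + 7.8% × ($3,979.00 − $2,700.00) = $135.00 + 7.8% × $1,279.00 = $234.76
Training Fund Levy: 5.7% × $4,109.00 = $234.21
Total: $234.76 + $234.21 = $468.97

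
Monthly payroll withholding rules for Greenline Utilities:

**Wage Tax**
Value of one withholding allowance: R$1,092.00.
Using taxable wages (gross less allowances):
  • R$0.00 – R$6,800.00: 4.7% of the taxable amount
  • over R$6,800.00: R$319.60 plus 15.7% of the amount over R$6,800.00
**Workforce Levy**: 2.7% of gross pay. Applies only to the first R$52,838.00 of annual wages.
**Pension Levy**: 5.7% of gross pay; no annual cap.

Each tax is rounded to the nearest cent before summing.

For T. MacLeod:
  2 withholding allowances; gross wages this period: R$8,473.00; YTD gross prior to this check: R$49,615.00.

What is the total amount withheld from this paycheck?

Wage Tax: taxable = R$8,473.00 − 2×R$1,092.00 = R$6,289.00
  4.7% × R$6,289.00 = R$295.58
Workforce Levy: cap R$52,838.00 − YTD R$49,615.00 = R$3,223.00 subject; 2.7% × R$3,223.00 = R$87.02
Pension Levy: 5.7% × R$8,473.00 = R$482.96
Total: R$295.58 + R$87.02 + R$482.96 = R$865.56

R$865.56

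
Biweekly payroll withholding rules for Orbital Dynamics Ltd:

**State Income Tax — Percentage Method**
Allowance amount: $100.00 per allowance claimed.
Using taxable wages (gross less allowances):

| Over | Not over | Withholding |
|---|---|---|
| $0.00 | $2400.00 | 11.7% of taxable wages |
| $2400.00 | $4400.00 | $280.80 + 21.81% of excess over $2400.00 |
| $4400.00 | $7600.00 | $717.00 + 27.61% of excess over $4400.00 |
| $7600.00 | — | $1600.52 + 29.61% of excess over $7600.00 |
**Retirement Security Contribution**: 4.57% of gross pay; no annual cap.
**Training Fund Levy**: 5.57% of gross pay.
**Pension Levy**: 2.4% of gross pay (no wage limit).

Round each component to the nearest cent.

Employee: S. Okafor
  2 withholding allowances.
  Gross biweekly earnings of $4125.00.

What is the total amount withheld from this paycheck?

State Income Tax: taxable = $4125.00 − 2×$100.00 = $3925.00
  $280.80 + 21.81% × ($3925.00 − $2400.00) = $280.80 + 21.81% × $1525.00 = $613.40
Retirement Security Contribution: 4.57% × $4125.00 = $188.51
Training Fund Levy: 5.57% × $4125.00 = $229.76
Pension Levy: 2.4% × $4125.00 = $99.00
Total: $613.40 + $188.51 + $229.76 + $99.00 = $1130.67

$1130.67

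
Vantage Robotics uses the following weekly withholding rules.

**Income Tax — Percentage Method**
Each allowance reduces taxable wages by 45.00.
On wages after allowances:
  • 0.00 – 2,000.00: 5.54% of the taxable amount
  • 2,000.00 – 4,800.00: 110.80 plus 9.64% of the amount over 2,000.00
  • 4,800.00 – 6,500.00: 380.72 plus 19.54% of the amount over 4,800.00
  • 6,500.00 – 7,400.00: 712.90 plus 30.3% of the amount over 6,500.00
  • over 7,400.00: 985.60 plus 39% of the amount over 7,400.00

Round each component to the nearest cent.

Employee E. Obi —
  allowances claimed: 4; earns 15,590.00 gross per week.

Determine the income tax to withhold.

4,109.50

Income Tax: taxable = 15,590.00 − 4×45.00 = 15,410.00
  985.60 + 39% × (15,410.00 − 7,400.00) = 985.60 + 39% × 8,010.00 = 4,109.50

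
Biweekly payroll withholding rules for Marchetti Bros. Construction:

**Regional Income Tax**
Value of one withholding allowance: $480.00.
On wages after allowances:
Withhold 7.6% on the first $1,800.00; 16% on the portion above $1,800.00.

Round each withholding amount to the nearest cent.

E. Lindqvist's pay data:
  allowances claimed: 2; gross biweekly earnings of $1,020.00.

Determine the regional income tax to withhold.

Regional Income Tax: taxable = $1,020.00 − 2×$480.00 = $60.00
  7.6% × $60.00 = $4.56

$4.56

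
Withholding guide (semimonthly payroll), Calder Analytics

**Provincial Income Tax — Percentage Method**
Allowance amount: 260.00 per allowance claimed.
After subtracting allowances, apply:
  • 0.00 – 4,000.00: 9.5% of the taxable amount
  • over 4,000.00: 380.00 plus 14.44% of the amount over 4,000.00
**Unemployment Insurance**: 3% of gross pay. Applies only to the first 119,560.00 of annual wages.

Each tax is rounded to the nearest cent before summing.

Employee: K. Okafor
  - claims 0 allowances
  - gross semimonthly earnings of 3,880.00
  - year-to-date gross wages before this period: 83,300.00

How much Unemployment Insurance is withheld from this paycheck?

Unemployment Insurance: 3% × 3,880.00 = 116.40

116.40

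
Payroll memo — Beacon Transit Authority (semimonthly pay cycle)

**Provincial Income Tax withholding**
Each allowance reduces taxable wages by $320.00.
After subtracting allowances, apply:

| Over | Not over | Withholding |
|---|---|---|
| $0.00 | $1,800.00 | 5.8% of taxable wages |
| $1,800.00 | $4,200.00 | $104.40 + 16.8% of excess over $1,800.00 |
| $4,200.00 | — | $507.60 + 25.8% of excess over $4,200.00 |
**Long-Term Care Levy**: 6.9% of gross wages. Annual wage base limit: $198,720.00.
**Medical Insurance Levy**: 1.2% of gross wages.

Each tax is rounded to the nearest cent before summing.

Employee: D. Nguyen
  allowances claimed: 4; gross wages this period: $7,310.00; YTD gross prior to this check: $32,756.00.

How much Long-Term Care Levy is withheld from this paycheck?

Long-Term Care Levy: 6.9% × $7,310.00 = $504.39

$504.39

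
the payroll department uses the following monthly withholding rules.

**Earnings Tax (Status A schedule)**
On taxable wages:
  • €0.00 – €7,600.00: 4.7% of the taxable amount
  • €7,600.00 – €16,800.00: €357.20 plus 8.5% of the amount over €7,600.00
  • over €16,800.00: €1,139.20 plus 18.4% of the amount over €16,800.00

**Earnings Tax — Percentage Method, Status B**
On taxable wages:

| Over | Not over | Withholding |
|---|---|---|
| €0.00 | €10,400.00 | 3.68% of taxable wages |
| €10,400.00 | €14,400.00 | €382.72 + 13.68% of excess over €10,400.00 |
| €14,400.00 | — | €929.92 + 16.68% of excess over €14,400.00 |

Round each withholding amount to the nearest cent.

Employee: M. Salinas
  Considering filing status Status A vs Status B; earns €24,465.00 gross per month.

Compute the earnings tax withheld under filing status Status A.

Earnings Tax (Status A): taxable = €24,465.00
  €1,139.20 + 18.4% × (€24,465.00 − €16,800.00) = €1,139.20 + 18.4% × €7,665.00 = €2,549.56

€2,549.56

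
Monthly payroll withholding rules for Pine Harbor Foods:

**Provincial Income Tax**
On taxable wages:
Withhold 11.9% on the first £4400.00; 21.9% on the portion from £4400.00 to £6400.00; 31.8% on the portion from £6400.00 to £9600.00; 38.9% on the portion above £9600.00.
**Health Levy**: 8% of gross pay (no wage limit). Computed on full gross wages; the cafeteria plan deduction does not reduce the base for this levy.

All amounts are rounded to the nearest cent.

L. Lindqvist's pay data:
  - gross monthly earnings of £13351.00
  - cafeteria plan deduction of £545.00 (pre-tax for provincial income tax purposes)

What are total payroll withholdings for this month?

Provincial Income Tax: taxable = £13351.00 − £545.00 = £12806.00
  £1979.20 + 38.9% × (£12806.00 − £9600.00) = £1979.20 + 38.9% × £3206.00 = £3226.33
Health Levy: 8% × £13351.00 = £1068.08
Total: £3226.33 + £1068.08 = £4294.41

£4294.41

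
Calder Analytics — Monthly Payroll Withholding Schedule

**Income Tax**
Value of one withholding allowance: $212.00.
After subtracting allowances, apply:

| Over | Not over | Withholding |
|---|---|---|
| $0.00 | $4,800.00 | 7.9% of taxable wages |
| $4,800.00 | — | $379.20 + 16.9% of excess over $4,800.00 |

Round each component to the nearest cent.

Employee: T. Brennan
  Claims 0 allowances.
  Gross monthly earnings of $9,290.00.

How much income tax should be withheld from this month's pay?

$1,138.01

Income Tax: taxable = $9,290.00
  $379.20 + 16.9% × ($9,290.00 − $4,800.00) = $379.20 + 16.9% × $4,490.00 = $1,138.01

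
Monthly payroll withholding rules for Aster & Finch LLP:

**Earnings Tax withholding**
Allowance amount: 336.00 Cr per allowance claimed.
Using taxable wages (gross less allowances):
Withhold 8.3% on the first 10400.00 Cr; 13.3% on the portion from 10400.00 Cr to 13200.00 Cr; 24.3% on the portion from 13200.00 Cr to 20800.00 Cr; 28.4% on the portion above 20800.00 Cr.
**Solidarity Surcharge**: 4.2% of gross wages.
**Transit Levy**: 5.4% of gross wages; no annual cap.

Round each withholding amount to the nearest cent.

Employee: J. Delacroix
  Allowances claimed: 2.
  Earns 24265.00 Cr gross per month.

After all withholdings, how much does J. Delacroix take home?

Earnings Tax: taxable = 24265.00 Cr − 2×336.00 Cr = 23593.00 Cr
  3082.40 Cr + 28.4% × (23593.00 Cr − 20800.00 Cr) = 3082.40 Cr + 28.4% × 2793.00 Cr = 3875.61 Cr
Solidarity Surcharge: 4.2% × 24265.00 Cr = 1019.13 Cr
Transit Levy: 5.4% × 24265.00 Cr = 1310.31 Cr
Total withheld: 3875.61 Cr + 1019.13 Cr + 1310.31 Cr = 6205.05 Cr
Net pay: 24265.00 Cr − 6205.05 Cr = 18059.95 Cr

18059.95 Cr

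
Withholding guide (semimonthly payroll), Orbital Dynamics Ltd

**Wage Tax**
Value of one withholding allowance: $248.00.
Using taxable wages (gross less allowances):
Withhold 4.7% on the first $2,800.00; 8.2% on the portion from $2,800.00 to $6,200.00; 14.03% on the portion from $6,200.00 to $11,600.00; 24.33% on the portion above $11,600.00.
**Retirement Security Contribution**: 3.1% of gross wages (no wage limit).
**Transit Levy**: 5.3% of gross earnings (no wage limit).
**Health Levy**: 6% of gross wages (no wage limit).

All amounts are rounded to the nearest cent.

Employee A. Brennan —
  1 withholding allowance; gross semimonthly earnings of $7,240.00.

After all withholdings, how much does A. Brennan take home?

Wage Tax: taxable = $7,240.00 − 1×$248.00 = $6,992.00
  $410.40 + 14.03% × ($6,992.00 − $6,200.00) = $410.40 + 14.03% × $792.00 = $521.52
Retirement Security Contribution: 3.1% × $7,240.00 = $224.44
Transit Levy: 5.3% × $7,240.00 = $383.72
Health Levy: 6% × $7,240.00 = $434.40
Total withheld: $521.52 + $224.44 + $383.72 + $434.40 = $1,564.08
Net pay: $7,240.00 − $1,564.08 = $5,675.92

$5,675.92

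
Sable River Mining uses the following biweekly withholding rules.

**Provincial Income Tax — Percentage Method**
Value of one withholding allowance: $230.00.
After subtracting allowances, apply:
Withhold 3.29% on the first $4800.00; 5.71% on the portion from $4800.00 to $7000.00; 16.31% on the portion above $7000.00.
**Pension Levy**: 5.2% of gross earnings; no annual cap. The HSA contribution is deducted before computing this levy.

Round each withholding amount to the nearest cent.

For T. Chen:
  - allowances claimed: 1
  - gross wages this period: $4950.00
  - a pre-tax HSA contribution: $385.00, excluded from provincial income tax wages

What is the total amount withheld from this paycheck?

$380.00

Provincial Income Tax: taxable = $4950.00 − $385.00 − 1×$230.00 = $4335.00
  3.29% × $4335.00 = $142.62
Pension Levy: 5.2% × $4565.00 = $237.38
Total: $142.62 + $237.38 = $380.00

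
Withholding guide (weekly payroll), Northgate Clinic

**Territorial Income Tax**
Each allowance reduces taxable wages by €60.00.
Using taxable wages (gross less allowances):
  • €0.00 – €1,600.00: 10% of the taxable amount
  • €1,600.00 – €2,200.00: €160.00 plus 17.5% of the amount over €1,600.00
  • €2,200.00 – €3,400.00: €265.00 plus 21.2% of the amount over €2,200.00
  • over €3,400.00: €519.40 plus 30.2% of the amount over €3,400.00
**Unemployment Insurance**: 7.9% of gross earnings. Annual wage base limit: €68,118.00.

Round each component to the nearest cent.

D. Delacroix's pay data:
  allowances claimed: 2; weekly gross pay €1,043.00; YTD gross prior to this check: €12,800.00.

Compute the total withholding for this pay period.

Territorial Income Tax: taxable = €1,043.00 − 2×€60.00 = €923.00
  10% × €923.00 = €92.30
Unemployment Insurance: 7.9% × €1,043.00 = €82.40
Total: €92.30 + €82.40 = €174.70

€174.70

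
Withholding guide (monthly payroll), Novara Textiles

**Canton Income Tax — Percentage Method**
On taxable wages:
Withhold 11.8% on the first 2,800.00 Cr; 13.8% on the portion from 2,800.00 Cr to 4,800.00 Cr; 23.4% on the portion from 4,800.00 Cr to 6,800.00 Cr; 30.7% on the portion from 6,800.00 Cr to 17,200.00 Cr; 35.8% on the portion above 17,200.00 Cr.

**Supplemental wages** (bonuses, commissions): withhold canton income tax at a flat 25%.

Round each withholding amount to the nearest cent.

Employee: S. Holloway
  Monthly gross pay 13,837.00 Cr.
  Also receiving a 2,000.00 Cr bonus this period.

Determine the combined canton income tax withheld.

Canton Income Tax: taxable = 13,837.00 Cr
  1,074.40 Cr + 30.7% × (13,837.00 Cr − 6,800.00 Cr) = 1,074.40 Cr + 30.7% × 7,037.00 Cr = 3,234.76 Cr
Supplemental (25% flat on bonus): 25% × 2,000.00 Cr = 500.00 Cr
Total canton income tax: 3,234.76 Cr + 500.00 Cr = 3,734.76 Cr

3,734.76 Cr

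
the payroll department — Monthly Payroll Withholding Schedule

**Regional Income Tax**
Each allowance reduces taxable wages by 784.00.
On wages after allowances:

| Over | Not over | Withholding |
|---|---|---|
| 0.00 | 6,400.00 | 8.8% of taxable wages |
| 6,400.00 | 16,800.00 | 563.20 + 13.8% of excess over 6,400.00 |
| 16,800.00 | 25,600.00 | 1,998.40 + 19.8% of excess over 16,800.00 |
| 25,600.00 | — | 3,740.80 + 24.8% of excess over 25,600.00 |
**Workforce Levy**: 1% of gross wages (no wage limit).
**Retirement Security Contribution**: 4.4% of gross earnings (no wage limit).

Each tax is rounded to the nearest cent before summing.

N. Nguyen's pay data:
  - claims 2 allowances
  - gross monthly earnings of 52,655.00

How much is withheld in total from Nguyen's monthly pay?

12,904.95

Regional Income Tax: taxable = 52,655.00 − 2×784.00 = 51,087.00
  3,740.80 + 24.8% × (51,087.00 − 25,600.00) = 3,740.80 + 24.8% × 25,487.00 = 10,061.58
Workforce Levy: 1% × 52,655.00 = 526.55
Retirement Security Contribution: 4.4% × 52,655.00 = 2,316.82
Total: 10,061.58 + 526.55 + 2,316.82 = 12,904.95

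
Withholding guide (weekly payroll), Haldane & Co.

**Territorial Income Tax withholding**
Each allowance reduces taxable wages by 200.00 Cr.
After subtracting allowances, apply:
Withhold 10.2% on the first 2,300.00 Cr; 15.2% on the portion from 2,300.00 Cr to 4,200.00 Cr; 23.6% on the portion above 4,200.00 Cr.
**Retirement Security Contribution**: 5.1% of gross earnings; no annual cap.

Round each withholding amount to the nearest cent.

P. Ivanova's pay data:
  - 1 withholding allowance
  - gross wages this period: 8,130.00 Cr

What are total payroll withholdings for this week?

Territorial Income Tax: taxable = 8,130.00 Cr − 1×200.00 Cr = 7,930.00 Cr
  523.40 Cr + 23.6% × (7,930.00 Cr − 4,200.00 Cr) = 523.40 Cr + 23.6% × 3,730.00 Cr = 1,403.68 Cr
Retirement Security Contribution: 5.1% × 8,130.00 Cr = 414.63 Cr
Total: 1,403.68 Cr + 414.63 Cr = 1,818.31 Cr

1,818.31 Cr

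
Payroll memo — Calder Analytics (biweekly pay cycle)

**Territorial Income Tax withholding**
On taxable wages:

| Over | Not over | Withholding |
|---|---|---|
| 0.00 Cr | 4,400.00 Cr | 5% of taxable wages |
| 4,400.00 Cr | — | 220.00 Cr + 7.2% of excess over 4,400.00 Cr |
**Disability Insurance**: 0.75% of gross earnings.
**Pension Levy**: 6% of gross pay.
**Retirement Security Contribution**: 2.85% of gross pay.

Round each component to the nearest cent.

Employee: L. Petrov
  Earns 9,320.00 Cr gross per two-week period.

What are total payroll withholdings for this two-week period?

1,468.96 Cr

Territorial Income Tax: taxable = 9,320.00 Cr
  220.00 Cr + 7.2% × (9,320.00 Cr − 4,400.00 Cr) = 220.00 Cr + 7.2% × 4,920.00 Cr = 574.24 Cr
Disability Insurance: 0.75% × 9,320.00 Cr = 69.90 Cr
Pension Levy: 6% × 9,320.00 Cr = 559.20 Cr
Retirement Security Contribution: 2.85% × 9,320.00 Cr = 265.62 Cr
Total: 574.24 Cr + 69.90 Cr + 559.20 Cr + 265.62 Cr = 1,468.96 Cr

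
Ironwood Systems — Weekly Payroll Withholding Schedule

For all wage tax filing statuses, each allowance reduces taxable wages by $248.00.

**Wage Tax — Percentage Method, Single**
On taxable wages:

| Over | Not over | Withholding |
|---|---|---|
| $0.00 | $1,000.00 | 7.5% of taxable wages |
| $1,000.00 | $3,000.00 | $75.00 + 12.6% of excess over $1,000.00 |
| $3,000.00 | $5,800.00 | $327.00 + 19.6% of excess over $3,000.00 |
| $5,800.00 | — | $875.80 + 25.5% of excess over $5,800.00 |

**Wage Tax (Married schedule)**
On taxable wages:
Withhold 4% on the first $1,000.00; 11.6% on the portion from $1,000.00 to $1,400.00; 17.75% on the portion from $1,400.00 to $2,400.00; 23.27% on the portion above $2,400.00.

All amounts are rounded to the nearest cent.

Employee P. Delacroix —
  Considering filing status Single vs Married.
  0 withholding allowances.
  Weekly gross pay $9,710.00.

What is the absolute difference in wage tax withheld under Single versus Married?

Wage Tax (Single): taxable = $9,710.00
  $875.80 + 25.5% × ($9,710.00 − $5,800.00) = $875.80 + 25.5% × $3,910.00 = $1,872.85
Wage Tax (Married): taxable = $9,710.00
  $263.90 + 23.27% × ($9,710.00 − $2,400.00) = $263.90 + 23.27% × $7,310.00 = $1,964.94
Difference: |$1,872.85 − $1,964.94| = $92.09 (higher under Married)

$92.09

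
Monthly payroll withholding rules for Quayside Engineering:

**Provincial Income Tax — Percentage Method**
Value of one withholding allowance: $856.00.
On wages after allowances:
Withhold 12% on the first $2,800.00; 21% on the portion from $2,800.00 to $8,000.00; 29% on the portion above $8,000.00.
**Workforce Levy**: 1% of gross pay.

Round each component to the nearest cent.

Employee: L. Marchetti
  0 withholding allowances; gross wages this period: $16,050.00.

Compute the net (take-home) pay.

Provincial Income Tax: taxable = $16,050.00
  $1,428.00 + 29% × ($16,050.00 − $8,000.00) = $1,428.00 + 29% × $8,050.00 = $3,762.50
Workforce Levy: 1% × $16,050.00 = $160.50
Total withheld: $3,762.50 + $160.50 = $3,923.00
Net pay: $16,050.00 − $3,923.00 = $12,127.00

$12,127.00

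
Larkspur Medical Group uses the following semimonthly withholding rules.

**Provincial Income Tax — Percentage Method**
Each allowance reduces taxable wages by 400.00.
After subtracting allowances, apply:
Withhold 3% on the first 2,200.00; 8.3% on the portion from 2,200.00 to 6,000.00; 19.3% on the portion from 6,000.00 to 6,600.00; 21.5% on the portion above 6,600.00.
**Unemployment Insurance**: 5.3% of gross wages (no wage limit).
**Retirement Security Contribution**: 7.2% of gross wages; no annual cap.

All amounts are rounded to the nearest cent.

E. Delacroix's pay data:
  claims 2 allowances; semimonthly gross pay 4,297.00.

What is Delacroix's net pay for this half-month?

3,586.23

Provincial Income Tax: taxable = 4,297.00 − 2×400.00 = 3,497.00
  66.00 + 8.3% × (3,497.00 − 2,200.00) = 66.00 + 8.3% × 1,297.00 = 173.65
Unemployment Insurance: 5.3% × 4,297.00 = 227.74
Retirement Security Contribution: 7.2% × 4,297.00 = 309.38
Total withheld: 173.65 + 227.74 + 309.38 = 710.77
Net pay: 4,297.00 − 710.77 = 3,586.23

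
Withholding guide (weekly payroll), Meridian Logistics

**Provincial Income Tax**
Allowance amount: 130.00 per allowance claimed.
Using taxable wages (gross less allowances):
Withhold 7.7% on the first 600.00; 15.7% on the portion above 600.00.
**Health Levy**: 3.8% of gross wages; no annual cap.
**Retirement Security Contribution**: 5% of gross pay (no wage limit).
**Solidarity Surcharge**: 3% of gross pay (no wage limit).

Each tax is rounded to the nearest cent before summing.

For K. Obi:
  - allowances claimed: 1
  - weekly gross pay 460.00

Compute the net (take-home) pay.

380.31

Provincial Income Tax: taxable = 460.00 − 1×130.00 = 330.00
  7.7% × 330.00 = 25.41
Health Levy: 3.8% × 460.00 = 17.48
Retirement Security Contribution: 5% × 460.00 = 23.00
Solidarity Surcharge: 3% × 460.00 = 13.80
Total withheld: 25.41 + 17.48 + 23.00 + 13.80 = 79.69
Net pay: 460.00 − 79.69 = 380.31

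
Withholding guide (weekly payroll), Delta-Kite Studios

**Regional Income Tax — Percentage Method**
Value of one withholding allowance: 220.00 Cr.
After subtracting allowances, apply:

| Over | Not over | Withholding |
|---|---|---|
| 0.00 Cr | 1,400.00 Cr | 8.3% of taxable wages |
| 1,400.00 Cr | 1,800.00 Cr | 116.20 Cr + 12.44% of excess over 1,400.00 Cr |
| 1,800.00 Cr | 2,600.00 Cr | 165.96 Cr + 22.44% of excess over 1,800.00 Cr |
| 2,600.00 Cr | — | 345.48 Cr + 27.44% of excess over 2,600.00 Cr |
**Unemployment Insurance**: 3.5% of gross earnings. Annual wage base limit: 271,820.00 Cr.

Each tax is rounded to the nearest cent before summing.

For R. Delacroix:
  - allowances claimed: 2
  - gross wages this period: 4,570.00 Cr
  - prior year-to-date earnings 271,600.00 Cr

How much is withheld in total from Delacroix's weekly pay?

773.01 Cr

Regional Income Tax: taxable = 4,570.00 Cr − 2×220.00 Cr = 4,130.00 Cr
  345.48 Cr + 27.44% × (4,130.00 Cr − 2,600.00 Cr) = 345.48 Cr + 27.44% × 1,530.00 Cr = 765.31 Cr
Unemployment Insurance: cap 271,820.00 Cr − YTD 271,600.00 Cr = 220.00 Cr subject; 3.5% × 220.00 Cr = 7.70 Cr
Total: 765.31 Cr + 7.70 Cr = 773.01 Cr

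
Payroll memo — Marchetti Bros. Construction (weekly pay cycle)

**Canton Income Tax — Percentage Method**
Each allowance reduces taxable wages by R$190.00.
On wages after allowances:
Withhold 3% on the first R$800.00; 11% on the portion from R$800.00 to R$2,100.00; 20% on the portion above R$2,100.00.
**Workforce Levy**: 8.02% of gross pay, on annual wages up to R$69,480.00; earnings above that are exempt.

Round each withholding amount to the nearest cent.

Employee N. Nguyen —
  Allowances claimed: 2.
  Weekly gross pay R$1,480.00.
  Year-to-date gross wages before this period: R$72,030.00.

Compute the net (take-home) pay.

R$1,423.00

Canton Income Tax: taxable = R$1,480.00 − 2×R$190.00 = R$1,100.00
  R$24.00 + 11% × (R$1,100.00 − R$800.00) = R$24.00 + 11% × R$300.00 = R$57.00
Workforce Levy: YTD R$72,030.00 ≥ cap R$69,480.00 → R$0.00
Total withheld: R$57.00 + R$0.00 = R$57.00
Net pay: R$1,480.00 − R$57.00 = R$1,423.00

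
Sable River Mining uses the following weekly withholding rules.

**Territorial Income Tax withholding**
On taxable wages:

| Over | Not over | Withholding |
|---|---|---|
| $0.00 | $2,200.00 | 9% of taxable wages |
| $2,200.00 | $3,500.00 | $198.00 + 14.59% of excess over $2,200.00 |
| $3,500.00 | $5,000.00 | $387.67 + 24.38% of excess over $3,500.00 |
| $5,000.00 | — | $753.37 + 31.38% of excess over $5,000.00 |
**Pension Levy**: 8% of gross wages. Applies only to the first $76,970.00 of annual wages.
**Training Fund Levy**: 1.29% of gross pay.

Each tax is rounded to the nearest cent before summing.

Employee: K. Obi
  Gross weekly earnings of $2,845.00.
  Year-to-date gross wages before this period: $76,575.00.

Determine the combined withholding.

Territorial Income Tax: taxable = $2,845.00
  $198.00 + 14.59% × ($2,845.00 − $2,200.00) = $198.00 + 14.59% × $645.00 = $292.11
Pension Levy: cap $76,970.00 − YTD $76,575.00 = $395.00 subject; 8% × $395.00 = $31.60
Training Fund Levy: 1.29% × $2,845.00 = $36.70
Total: $292.11 + $31.60 + $36.70 = $360.41

$360.41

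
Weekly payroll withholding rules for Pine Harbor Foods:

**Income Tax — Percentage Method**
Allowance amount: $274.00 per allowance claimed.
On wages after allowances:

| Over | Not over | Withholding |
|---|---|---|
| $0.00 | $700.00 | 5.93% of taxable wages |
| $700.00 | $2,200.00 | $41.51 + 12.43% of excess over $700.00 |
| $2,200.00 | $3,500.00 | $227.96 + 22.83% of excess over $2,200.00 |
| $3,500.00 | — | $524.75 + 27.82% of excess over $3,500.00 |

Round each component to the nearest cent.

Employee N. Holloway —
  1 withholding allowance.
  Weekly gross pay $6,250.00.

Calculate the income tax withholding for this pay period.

Income Tax: taxable = $6,250.00 − 1×$274.00 = $5,976.00
  $524.75 + 27.82% × ($5,976.00 − $3,500.00) = $524.75 + 27.82% × $2,476.00 = $1,213.57

$1,213.57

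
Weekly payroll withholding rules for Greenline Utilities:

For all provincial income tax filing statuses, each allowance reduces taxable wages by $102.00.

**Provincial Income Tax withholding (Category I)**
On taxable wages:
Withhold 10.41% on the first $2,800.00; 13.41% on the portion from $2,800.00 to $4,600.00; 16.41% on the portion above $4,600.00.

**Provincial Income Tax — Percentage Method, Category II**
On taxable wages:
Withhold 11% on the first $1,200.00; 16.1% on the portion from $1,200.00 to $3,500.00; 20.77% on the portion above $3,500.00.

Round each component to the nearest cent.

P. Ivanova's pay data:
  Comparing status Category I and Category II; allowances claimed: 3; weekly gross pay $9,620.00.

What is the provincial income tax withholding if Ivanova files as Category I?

Provincial Income Tax (Category I): taxable = $9,620.00 − 3×$102.00 = $9,314.00
  $532.86 + 16.41% × ($9,314.00 − $4,600.00) = $532.86 + 16.41% × $4,714.00 = $1,306.43

$1,306.43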